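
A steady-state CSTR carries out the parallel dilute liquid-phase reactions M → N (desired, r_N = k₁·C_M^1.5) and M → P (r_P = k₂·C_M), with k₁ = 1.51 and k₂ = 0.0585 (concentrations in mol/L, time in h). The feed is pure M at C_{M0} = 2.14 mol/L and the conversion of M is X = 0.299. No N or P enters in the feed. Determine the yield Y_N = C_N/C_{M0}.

Exit C_M = C_{M0}(1−X) = 2.14×0.701 = 1.500 mol/L.
Rates in a CSTR are evaluated at the outlet concentration: r_N = 1.51×1.500^1.5 = 2.774, r_P = 0.0585×1.500 = 0.08776.
Fraction of consumed M going to N: r_N/(r_N+r_P) = 0.9693.
C_N = 0.9693·C_{M0}·X = 0.9693×2.14×0.299 = 0.620 mol/L; Y_N = C_N/C_{M0} = 0.290.

0.290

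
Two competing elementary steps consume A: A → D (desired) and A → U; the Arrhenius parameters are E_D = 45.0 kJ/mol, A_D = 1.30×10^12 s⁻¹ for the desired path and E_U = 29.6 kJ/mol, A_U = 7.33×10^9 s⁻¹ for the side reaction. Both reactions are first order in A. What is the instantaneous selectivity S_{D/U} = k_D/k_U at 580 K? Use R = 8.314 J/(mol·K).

7.28

k_D/k_U = (A_D/A_U)·exp[−(E_D−E_U)/(RT)] = (A_D/A_U)·exp[(E_U−E_D)/(RT)].
(E_U−E_D)/(RT) = (29.6−45.0)×10³/(8.314×580) = -15400/4822 = -3.194.
k_D/k_U = (1.30×10^12/7.33×10^9)·exp(-3.194) = 177.4 × 0.04102 = 7.28.
Since E_D > E_U, raising the temperature improves selectivity toward D.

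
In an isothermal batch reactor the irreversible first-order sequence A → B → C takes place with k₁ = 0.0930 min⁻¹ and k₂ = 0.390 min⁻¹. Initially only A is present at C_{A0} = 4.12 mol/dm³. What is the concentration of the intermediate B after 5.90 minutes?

0.616 mol/dm³

The intermediate concentration in a first-order A→B→C sequence is C_B = k₁C_{A0}(e^(−k₁t) − e^(−k₂t))/(k₂−k₁).
e^(−k₁t) = e^(−0.0930×5.90) = e^(−0.5487) = 0.5777; e^(−k₂t) = e^(−2.301) = 0.1002.
C_B = 0.0930×4.12/(0.390−0.0930) × (0.5777−0.1002) = 1.290×0.4775 = 0.6161 mol/dm³.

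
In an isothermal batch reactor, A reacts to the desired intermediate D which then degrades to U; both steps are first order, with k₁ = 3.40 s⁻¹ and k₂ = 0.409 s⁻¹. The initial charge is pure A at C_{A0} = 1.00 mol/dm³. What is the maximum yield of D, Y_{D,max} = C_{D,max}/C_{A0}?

At the optimum, C_{D,max}/C_{A0} = (k₁/k₂)^[k₂/(k₂−k₁)].
= (3.40/0.409)^(0.409/(0.409−3.40)) = (8.313)^(-0.1367) = 0.7486.

0.749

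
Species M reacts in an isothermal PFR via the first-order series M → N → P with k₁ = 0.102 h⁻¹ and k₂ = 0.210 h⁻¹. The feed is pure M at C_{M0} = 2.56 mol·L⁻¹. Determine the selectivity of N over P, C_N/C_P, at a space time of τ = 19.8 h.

The intermediate concentration in a first-order A→B→C sequence is C_N = k₁C_{M0}(e^(−k₁τ) − e^(−k₂τ))/(k₂−k₁).
e^(−k₁τ) = e^(−0.102×19.8) = e^(−2.020) = 0.1327; e^(−k₂τ) = e^(−4.158) = 0.01564.
C_N = 0.102×2.56/(0.210−0.102) × (0.1327−0.01564) = 2.418×0.1171 = 0.2830 mol·L⁻¹.
C_M = C_{M0}e^(−k₁τ) = 0.3397 mol·L⁻¹, so C_P = C_{M0}−C_M−C_N = 1.937 mol·L⁻¹; C_N/C_P = 0.146.

0.146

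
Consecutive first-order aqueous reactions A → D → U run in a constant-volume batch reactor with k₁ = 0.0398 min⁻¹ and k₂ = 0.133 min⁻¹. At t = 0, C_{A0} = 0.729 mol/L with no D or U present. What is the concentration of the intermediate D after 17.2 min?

The intermediate concentration in a first-order A→B→C sequence is C_D = k₁C_{A0}(e^(−k₁t) − e^(−k₂t))/(k₂−k₁).
e^(−k₁t) = e^(−0.0398×17.2) = e^(−0.6846) = 0.5043; e^(−k₂t) = e^(−2.288) = 0.1015.
C_D = 0.0398×0.729/(0.133−0.0398) × (0.5043−0.1015) = 0.3113×0.4028 = 0.1254 mol/L.

0.125 mol/L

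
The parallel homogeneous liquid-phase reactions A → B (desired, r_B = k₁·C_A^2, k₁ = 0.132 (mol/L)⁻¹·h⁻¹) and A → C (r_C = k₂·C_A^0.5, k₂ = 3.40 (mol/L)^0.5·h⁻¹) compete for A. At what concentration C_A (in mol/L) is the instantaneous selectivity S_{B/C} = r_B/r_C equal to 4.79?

24.8 mol/L

S_{B/C} = (k₁/k₂)·C_A^1.5 ⇒ C_A = (S·k₂/k₁)^(1/1.5).
= (4.79×3.40/0.132)^(0.6667) = (123.4)^(0.6667) = 24.8 mol/L.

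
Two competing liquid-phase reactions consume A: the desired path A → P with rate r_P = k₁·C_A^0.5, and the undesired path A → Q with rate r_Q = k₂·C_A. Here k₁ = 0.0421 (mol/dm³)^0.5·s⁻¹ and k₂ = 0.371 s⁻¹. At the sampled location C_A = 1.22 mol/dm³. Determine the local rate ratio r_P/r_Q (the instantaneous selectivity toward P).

0.103

S_{P/Q} = r_P/r_Q = (k₁·C_A^0.5)/(k₂·C_A) = (k₁/k₂)·C_A^-0.5.
= (0.0421×1.220^0.5) / (0.371×1.220) = 0.04650/0.4526 = 0.103.
The undesired path is higher order in A, so low C_A (CSTR or dilute feed) favours P.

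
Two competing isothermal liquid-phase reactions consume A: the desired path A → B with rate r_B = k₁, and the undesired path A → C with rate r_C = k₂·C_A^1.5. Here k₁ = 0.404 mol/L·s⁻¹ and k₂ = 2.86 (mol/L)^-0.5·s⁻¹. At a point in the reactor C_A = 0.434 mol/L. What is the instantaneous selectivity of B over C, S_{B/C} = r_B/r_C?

0.494

S_{B/C} = r_B/r_C = (k₁)/(k₂·C_A^1.5) = (k₁/k₂)·C_A^-1.5.
= (0.404) / (2.86×0.4340^1.5) = 0.4040/0.8177 = 0.494.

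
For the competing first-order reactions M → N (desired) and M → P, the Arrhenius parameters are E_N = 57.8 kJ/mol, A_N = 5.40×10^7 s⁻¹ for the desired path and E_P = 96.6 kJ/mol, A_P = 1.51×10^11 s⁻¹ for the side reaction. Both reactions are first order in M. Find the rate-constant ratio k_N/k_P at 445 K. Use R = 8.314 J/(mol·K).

With equal orders, S_{N/P} = k_N/k_P = (A_N/A_P)·exp[(E_P−E_N)/(RT)].
(E_P−E_N)/(RT) = (96.6−57.8)×10³/(8.314×445) = 38800/3700 = 10.49.
k_N/k_P = (5.40×10^7/1.51×10^11)·exp(10.49) = 3.576×10^-4 × 35855 = 12.8.

12.8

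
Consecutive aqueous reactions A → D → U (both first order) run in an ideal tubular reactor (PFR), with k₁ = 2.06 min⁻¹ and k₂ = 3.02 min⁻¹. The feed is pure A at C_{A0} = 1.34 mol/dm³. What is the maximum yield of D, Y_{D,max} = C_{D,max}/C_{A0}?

At the optimum, C_{D,max}/C_{A0} = (k₁/k₂)^[k₂/(k₂−k₁)].
= (2.06/3.02)^(3.02/(3.02−2.06)) = (0.6821)^(3.146) = 0.3002.

0.300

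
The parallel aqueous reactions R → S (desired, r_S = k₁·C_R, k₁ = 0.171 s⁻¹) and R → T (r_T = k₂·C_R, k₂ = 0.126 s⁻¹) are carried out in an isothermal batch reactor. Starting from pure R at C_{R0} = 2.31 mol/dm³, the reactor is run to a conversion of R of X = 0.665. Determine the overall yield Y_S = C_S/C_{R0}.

C_R = C_{R0}(1−X) = 0.7738 mol/dm³.
Both paths are first order in R, so the instantaneous fraction to S is constant: dC_S/d(−C_R) = k₁/(k₁+k₂) = 0.5758.
C_S = 0.5758·(C_{R0}−C_R) = 0.5758×1.536 = 0.884 mol/dm³.
Y_S = C_S/C_{R0} = 0.8844/2.31 = 0.383.

0.383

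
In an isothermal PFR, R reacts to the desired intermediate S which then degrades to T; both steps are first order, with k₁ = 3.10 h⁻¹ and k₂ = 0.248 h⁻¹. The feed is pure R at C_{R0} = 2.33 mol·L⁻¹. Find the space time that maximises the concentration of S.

0.886 h

Setting dC_S/dτ = 0 gives τ_opt = ln(k₂/k₁)/(k₂−k₁).
= ln(0.248/3.10)/(0.248−3.10) = ln(0.08000)/-2.852 = -2.526/-2.852 = 0.886 h.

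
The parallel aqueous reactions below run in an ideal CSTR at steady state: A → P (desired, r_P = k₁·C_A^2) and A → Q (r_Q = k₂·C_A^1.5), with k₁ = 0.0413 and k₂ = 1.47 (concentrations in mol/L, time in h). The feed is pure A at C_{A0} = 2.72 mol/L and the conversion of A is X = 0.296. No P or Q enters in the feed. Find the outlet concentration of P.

0.0301 mol/L

Exit C_A = C_{A0}(1−X) = 2.72×0.704 = 1.915 mol/L.
In a CSTR the entire volume is at exit conditions, so r_P = 0.0413×1.915^2 = 0.1514 and r_Q = 1.47×1.915^1.5 = 3.895.
Fraction of consumed A going to P: r_P/(r_P+r_Q) = 0.03742.
C_P = 0.03742·C_{A0}·X = 0.03742×2.72×0.296 = 0.0301 mol/L.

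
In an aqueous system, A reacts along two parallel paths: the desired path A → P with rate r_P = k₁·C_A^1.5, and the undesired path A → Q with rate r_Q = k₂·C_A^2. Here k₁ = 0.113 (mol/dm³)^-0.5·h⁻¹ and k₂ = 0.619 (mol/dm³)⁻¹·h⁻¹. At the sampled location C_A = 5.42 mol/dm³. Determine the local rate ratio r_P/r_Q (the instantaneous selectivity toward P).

S_{P/Q} = r_P/r_Q = (k₁·C_A^1.5)/(k₂·C_A^2) = (k₁/k₂)·C_A^-0.5.
= (0.113×5.420^1.5) / (0.619×5.420^2) = 1.426/18.18 = 0.0784.

0.0784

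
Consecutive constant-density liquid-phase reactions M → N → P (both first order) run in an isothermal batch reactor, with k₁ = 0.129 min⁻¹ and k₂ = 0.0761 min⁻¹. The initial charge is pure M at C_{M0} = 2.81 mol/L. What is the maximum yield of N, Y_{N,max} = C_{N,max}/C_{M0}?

0.468

For a first-order series the maximum intermediate yield is C_{N,max}/C_{M0} = (k₁/k₂)^[k₂/(k₂−k₁)].
= (0.129/0.0761)^(0.0761/(0.0761−0.129)) = (1.695)^(-1.439) = 0.4680.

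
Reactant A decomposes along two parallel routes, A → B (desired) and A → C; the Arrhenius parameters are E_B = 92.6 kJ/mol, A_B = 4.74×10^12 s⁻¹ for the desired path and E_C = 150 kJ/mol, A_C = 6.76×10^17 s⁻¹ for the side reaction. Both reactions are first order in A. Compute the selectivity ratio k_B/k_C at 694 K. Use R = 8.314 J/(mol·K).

k_B/k_C = (A_B/A_C)·exp[−(E_B−E_C)/(RT)] = (A_B/A_C)·exp[(E_C−E_B)/(RT)].
(E_C−E_B)/(RT) = (150−92.6)×10³/(8.314×694) = 57400/5770 = 9.948.
k_B/k_C = (4.74×10^12/6.76×10^17)·exp(9.948) = 7.012×10^-6 × 20914 = 0.147.

0.147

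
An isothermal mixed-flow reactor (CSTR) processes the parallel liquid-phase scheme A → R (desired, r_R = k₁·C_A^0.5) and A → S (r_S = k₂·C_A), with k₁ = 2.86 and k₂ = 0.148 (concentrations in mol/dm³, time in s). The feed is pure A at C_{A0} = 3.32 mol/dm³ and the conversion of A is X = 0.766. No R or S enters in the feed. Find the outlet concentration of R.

2.43 mol/dm³

Exit C_A = C_{A0}(1−X) = 3.32×0.234 = 0.7769 mol/dm³.
Rates in a CSTR are evaluated at the outlet concentration: r_R = 2.86×0.7769^0.5 = 2.521, r_S = 0.148×0.7769 = 0.1150.
Fraction of consumed A going to R: r_R/(r_R+r_S) = 0.9564.
C_R = 0.9564·C_{A0}·X = 0.9564×3.32×0.766 = 2.43 mol/dm³.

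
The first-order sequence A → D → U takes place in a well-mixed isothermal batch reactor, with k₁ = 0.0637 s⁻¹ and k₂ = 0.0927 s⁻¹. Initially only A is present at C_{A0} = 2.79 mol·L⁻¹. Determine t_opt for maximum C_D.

12.9 s

Setting dC_D/dt = 0 gives t_opt = ln(k₂/k₁)/(k₂−k₁).
= ln(0.0927/0.0637)/(0.0927−0.0637) = ln(1.455)/0.02900 = 0.3752/0.02900 = 12.9 s.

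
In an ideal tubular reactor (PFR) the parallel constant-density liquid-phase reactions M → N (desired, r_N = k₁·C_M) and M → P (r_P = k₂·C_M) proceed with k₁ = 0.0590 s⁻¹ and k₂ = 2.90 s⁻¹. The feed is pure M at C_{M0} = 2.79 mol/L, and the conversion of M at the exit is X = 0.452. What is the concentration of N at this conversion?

0.0251 mol/L

C_M = C_{M0}(1−X) = 1.529 mol/L.
Both paths are first order in M, so the instantaneous fraction to N is constant: dC_N/d(−C_M) = k₁/(k₁+k₂) = 0.01994.
C_N = 0.01994·(C_{M0}−C_M) = 0.01994×1.261 = 0.0251 mol/L.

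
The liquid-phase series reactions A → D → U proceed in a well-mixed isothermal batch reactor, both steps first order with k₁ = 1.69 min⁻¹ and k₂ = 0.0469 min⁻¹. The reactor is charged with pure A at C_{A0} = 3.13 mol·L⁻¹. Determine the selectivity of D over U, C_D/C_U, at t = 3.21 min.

7.63

For first-order series with pure A initially, C_D(t) = k₁C_{A0}/(k₂−k₁)·(e^(−k₁t) − e^(−k₂t)).
e^(−k₁t) = e^(−1.69×3.21) = e^(−5.425) = 0.004406; e^(−k₂t) = e^(−0.1505) = 0.8602.
C_D = 1.69×3.13/(0.0469−1.69) × (0.004406−0.8602) = (-3.219)×(-0.8558) = 2.755 mol·L⁻¹.
C_A = C_{A0}e^(−k₁t) = 0.01379 mol·L⁻¹, so C_U = C_{A0}−C_A−C_D = 0.3610 mol·L⁻¹; C_D/C_U = 7.63.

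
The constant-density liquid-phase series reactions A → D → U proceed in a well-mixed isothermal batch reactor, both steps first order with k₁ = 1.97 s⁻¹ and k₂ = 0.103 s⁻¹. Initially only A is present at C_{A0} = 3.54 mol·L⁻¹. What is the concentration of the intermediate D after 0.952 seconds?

For first-order series with pure A initially, C_D(t) = k₁C_{A0}/(k₂−k₁)·(e^(−k₁t) − e^(−k₂t)).
e^(−k₁t) = e^(−1.97×0.952) = e^(−1.875) = 0.1533; e^(−k₂t) = e^(−0.09806) = 0.9066.
C_D = 1.97×3.54/(0.103−1.97) × (0.1533−0.9066) = (-3.735)×(-0.7533) = 2.814 mol·L⁻¹.

2.81 mol·L⁻¹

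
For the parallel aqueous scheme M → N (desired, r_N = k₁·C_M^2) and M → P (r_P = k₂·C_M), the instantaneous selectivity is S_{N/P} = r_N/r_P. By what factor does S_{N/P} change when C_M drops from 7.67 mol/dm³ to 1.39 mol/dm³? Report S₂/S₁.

S_{N/P} = (k₁/k₂)·C_M, so S₂/S₁ = (C_{M,2}/C_{M,1}).
= 1.39/7.67 = 0.181.
Selectivity toward N falls as C_M falls — high-concentration operation is favoured.

0.181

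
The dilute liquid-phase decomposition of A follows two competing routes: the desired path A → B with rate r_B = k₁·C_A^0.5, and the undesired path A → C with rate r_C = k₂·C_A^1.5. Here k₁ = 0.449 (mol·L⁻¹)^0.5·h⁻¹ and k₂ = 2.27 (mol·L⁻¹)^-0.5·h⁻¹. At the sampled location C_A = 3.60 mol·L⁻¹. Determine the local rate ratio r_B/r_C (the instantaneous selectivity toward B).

S_{B/C} = r_B/r_C = (k₁·C_A^0.5)/(k₂·C_A^1.5) = (k₁/k₂)·C_A⁻¹.
= (0.449×3.600^0.5) / (2.27×3.600^1.5) = 0.8519/15.51 = 0.0549.

0.0549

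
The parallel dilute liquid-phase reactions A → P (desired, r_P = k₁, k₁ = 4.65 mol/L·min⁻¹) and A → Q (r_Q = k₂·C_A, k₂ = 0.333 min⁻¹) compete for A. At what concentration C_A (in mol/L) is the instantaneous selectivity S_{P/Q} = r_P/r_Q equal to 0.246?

56.8 mol/L

S_{P/Q} = (k₁/k₂)·C_A⁻¹ ⇒ C_A = (S·k₂/k₁)^(-1).
= (0.246×0.333/4.65)^(-1) = (0.01762)^(-1) = 56.8 mol/L.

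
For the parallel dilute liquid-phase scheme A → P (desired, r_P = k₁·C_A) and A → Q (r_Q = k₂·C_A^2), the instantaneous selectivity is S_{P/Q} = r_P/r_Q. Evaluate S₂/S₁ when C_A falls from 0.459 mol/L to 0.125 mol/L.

3.67

S_{P/Q} = (k₁/k₂)·C_A⁻¹, so S₂/S₁ = (C_{A,2}/C_{A,1})⁻¹.
= 0.459/0.125 = 3.67.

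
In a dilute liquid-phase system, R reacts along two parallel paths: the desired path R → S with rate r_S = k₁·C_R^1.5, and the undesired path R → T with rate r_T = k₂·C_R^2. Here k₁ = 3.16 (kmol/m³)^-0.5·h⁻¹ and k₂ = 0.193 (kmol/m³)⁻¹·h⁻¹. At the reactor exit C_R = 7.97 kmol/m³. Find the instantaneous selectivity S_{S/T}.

S_{S/T} = r_S/r_T = (k₁·C_R^1.5)/(k₂·C_R^2) = (k₁/k₂)·C_R^-0.5.
= (3.16×7.970^1.5) / (0.193×7.970^2) = 71.10/12.26 = 5.80.

5.80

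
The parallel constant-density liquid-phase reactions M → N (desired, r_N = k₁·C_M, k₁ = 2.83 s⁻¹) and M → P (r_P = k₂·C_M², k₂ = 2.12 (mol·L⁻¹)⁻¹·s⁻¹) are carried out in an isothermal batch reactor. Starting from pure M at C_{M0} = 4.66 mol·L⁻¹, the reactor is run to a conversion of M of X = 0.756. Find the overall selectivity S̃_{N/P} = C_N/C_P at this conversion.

0.505

C_M = C_{M0}(1−X) = 1.137 mol·L⁻¹.
Along a PFR/batch, dC_N/dC_M = −r_N/(r_N+r_P) = −k₁/(k₁+k₂·C_M).
Integrating from C_{M0} to C_M: C_N = (2.83/2.12)·ln[(2.83+2.12·4.66)/(2.83+2.12·1.14)] = 1.335·ln(12.71/5.241) = 1.183 mol·L⁻¹.
C_P = (C_{M0}−C_M)−C_N = 2.340 mol·L⁻¹; S̃_{N/P} = 1.183/2.340 = 0.505.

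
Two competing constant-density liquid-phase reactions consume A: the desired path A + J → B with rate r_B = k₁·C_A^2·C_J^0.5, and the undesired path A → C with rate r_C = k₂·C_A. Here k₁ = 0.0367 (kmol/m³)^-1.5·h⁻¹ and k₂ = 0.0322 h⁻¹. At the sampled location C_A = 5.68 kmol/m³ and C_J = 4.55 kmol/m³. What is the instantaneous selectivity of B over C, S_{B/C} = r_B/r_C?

13.8

S_{B/C} = r_B/r_C = (k₁·C_A^2·C_J^0.5)/(k₂·C_A) = (k₁/k₂)·C_A·C_J^0.5.
= (0.0367×5.680^2×4.550^0.5) / (0.0322×5.680) = 2.526/0.1829 = 13.8.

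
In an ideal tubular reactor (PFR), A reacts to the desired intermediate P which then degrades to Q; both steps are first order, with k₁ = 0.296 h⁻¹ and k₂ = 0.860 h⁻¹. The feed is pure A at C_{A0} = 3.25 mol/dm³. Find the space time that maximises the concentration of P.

1.89 h

For first-order series the maximum of C_P occurs at τ_opt = ln(k₂/k₁)/(k₂−k₁).
= ln(0.860/0.296)/(0.860−0.296) = ln(2.905)/0.5640 = 1.067/0.5640 = 1.89 h.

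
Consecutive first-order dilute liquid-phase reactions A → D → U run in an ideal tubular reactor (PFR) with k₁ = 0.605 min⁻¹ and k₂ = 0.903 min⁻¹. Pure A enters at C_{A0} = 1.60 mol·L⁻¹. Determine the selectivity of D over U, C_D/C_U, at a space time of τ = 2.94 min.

0.317

Solving the coupled first-order balances gives C_D(τ) = [k₁/(k₂−k₁)]·C_{A0}·(e^(−k₁τ) − e^(−k₂τ)).
e^(−k₁τ) = e^(−0.605×2.94) = e^(−1.779) = 0.1689; e^(−k₂τ) = e^(−2.655) = 0.07031.
C_D = 0.605×1.60/(0.903−0.605) × (0.1689−0.07031) = 3.248×0.09855 = 0.3201 mol·L⁻¹.
C_A = C_{A0}e^(−k₁τ) = 0.2702 mol·L⁻¹, so C_U = C_{A0}−C_A−C_D = 1.010 mol·L⁻¹; C_D/C_U = 0.317.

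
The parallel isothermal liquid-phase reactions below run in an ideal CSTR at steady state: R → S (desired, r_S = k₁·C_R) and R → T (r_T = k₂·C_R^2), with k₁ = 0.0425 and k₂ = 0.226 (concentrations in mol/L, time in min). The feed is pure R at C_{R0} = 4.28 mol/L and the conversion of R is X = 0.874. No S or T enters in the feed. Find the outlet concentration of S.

Exit C_R = C_{R0}(1−X) = 4.28×0.126 = 0.5393 mol/L.
In a CSTR the entire volume is at exit conditions, so r_S = 0.0425×0.5393 = 0.02292 and r_T = 0.226×0.5393^2 = 0.06573.
Fraction of consumed R going to S: r_S/(r_S+r_T) = 0.2586.
C_S = 0.2586·C_{R0}·X = 0.2586×4.28×0.874 = 0.967 mol/L.

0.967 mol/L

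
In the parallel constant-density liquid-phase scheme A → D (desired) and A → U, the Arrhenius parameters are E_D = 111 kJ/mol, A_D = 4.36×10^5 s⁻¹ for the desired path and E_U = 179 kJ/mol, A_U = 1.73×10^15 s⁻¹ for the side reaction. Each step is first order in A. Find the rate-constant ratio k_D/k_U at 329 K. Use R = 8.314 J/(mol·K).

k_D/k_U = (A_D/A_U)·exp[−(E_D−E_U)/(RT)] = (A_D/A_U)·exp[(E_U−E_D)/(RT)].
(E_U−E_D)/(RT) = (179−111)×10³/(8.314×329) = 68000/2735 = 24.86.
k_D/k_U = (4.36×10^5/1.73×10^15)·exp(24.86) = 2.520×10^-10 × 6.260×10^10 = 15.8.

15.8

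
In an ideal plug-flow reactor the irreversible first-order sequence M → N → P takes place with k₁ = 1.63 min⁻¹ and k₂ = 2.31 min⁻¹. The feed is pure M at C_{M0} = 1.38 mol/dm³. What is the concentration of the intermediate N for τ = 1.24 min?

0.250 mol/dm³

For first-order series with pure M initially, C_N(τ) = k₁C_{M0}/(k₂−k₁)·(e^(−k₁τ) − e^(−k₂τ)).
e^(−k₁τ) = e^(−1.63×1.24) = e^(−2.021) = 0.1325; e^(−k₂τ) = e^(−2.864) = 0.05702.
C_N = 1.63×1.38/(2.31−1.63) × (0.1325−0.05702) = 3.308×0.07548 = 0.2497 mol/dm³.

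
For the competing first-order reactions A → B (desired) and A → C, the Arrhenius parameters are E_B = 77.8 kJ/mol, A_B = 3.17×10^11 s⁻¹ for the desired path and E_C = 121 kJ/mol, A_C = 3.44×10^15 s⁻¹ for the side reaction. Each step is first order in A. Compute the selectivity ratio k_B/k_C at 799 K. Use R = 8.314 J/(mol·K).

With equal orders, S_{B/C} = k_B/k_C = (A_B/A_C)·exp[(E_C−E_B)/(RT)].
(E_C−E_B)/(RT) = (121−77.8)×10³/(8.314×799) = 43200/6643 = 6.503.
k_B/k_C = (3.17×10^11/3.44×10^15)·exp(6.503) = 9.215×10^-5 × 667.3 = 0.0615.

0.0615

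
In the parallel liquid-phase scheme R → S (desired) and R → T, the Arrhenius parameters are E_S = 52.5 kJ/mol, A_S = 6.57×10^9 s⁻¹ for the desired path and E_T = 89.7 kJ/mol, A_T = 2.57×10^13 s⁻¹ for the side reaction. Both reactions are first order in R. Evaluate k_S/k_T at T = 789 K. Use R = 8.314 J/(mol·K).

0.0742

With equal orders, S_{S/T} = k_S/k_T = (A_S/A_T)·exp[(E_T−E_S)/(RT)].
(E_T−E_S)/(RT) = (89.7−52.5)×10³/(8.314×789) = 37200/6560 = 5.671.
k_S/k_T = (6.57×10^9/2.57×10^13)·exp(5.671) = 2.556×10^-4 × 290.3 = 0.0742.
Since E_S < E_T, lowering the temperature improves selectivity toward S.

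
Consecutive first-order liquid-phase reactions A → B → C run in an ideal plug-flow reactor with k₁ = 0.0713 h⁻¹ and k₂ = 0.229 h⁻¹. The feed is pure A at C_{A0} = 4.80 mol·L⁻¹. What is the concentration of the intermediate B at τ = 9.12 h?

For first-order series with pure A initially, C_B(τ) = k₁C_{A0}/(k₂−k₁)·(e^(−k₁τ) − e^(−k₂τ)).
e^(−k₁τ) = e^(−0.0713×9.12) = e^(−0.6503) = 0.5219; e^(−k₂τ) = e^(−2.088) = 0.1239.
C_B = 0.0713×4.80/(0.229−0.0713) × (0.5219−0.1239) = 2.170×0.3980 = 0.8638 mol·L⁻¹.

0.864 mol·L⁻¹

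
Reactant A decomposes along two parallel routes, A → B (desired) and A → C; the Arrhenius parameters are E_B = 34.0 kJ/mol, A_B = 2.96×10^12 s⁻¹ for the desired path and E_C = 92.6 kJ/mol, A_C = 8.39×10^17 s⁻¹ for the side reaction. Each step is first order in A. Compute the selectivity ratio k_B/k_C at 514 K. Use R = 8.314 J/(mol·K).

With equal orders, S_{B/C} = k_B/k_C = (A_B/A_C)·exp[(E_C−E_B)/(RT)].
(E_C−E_B)/(RT) = (92.6−34.0)×10³/(8.314×514) = 58600/4273 = 13.71.
k_B/k_C = (2.96×10^12/8.39×10^17)·exp(13.71) = 3.528×10^-6 × 9.023×10^5 = 3.18.

3.18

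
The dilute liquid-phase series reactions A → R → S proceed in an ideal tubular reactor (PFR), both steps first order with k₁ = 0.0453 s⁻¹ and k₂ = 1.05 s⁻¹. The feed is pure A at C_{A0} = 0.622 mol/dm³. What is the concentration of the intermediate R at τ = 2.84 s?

0.0232 mol/dm³

For first-order series with pure A initially, C_R(τ) = k₁C_{A0}/(k₂−k₁)·(e^(−k₁τ) − e^(−k₂τ)).
e^(−k₁τ) = e^(−0.0453×2.84) = e^(−0.1287) = 0.8793; e^(−k₂τ) = e^(−2.982) = 0.05069.
C_R = 0.0453×0.622/(1.05−0.0453) × (0.8793−0.05069) = 0.02804×0.8286 = 0.02324 mol/dm³.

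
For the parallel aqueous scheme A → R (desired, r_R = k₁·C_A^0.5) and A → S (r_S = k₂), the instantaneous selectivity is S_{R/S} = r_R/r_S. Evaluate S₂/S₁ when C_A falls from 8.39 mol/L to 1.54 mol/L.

S_{R/S} = (k₁/k₂)·C_A^0.5, so S₂/S₁ = (C_{A,2}/C_{A,1})^0.5.
= (1.54/8.39)^0.5 = (0.1836)^0.5 = 0.428.

0.428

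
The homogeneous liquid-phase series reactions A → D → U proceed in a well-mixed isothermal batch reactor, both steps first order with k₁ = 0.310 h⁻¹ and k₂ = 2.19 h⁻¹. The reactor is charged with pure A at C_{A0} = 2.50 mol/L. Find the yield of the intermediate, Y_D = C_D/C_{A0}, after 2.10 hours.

For first-order series with pure A initially, C_D(t) = k₁C_{A0}/(k₂−k₁)·(e^(−k₁t) − e^(−k₂t)).
e^(−k₁t) = e^(−0.310×2.10) = e^(−0.6510) = 0.5215; e^(−k₂t) = e^(−4.599) = 0.01006.
C_D = 0.310×2.50/(2.19−0.310) × (0.5215−0.01006) = 0.4122×0.5115 = 0.2108 mol/L.
Y_D = C_D/C_{A0} = 0.2108/2.50 = 0.0843.

0.0843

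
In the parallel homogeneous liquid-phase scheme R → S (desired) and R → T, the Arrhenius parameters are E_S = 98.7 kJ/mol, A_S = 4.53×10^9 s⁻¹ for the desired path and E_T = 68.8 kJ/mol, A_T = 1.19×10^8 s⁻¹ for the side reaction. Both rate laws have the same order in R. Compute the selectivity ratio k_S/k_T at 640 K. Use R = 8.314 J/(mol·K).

Since both paths have the same order in R, the concentration cancels and S_{S/T} = k_S/k_T = (A_S/A_T)·exp[(E_T−E_S)/(RT)].
(E_T−E_S)/(RT) = (68.8−98.7)×10³/(8.314×640) = -29900/5321 = -5.619.
k_S/k_T = (4.53×10^9/1.19×10^8)·exp(-5.619) = 38.07 × 0.003627 = 0.138.
Since E_S > E_T, raising the temperature improves selectivity toward S.

0.138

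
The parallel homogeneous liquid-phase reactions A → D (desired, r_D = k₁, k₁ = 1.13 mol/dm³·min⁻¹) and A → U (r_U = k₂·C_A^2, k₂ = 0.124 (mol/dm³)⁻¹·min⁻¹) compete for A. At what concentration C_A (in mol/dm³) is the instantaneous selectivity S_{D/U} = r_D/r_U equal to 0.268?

S_{D/U} = (k₁/k₂)·C_A^-2 ⇒ C_A = (S·k₂/k₁)^(-0.5).
= (0.268×0.124/1.13)^(-0.5) = (0.02941)^(-0.5) = 5.83 mol/dm³.

5.83 mol/dm³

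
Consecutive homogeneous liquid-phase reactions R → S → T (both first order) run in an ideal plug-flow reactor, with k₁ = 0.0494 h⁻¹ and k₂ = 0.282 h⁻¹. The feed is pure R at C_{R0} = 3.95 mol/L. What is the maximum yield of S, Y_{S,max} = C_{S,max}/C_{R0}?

0.121

Evaluating C_S at τ_opt = ln(k₂/k₁)/(k₂−k₁) gives C_{S,max}/C_{R0} = (k₁/k₂)^[k₂/(k₂−k₁)].
= (0.0494/0.282)^(0.282/(0.282−0.0494)) = (0.1752)^(1.212) = 0.1210.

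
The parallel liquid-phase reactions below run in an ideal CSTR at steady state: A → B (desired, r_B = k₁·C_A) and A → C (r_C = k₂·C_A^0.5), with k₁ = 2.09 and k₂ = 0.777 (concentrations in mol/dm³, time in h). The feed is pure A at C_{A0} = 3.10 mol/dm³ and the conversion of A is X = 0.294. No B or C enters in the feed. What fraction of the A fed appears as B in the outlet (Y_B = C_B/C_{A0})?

0.235

Exit C_A = C_{A0}(1−X) = 3.10×0.706 = 2.189 mol/dm³.
Rates in a CSTR are evaluated at the outlet concentration: r_B = 2.09×2.189 = 4.574, r_C = 0.777×2.189^0.5 = 1.149.
Fraction of consumed A going to B: r_B/(r_B+r_C) = 0.7992.
C_B = 0.7992·C_{A0}·X = 0.7992×3.10×0.294 = 0.728 mol/dm³; Y_B = C_B/C_{A0} = 0.235.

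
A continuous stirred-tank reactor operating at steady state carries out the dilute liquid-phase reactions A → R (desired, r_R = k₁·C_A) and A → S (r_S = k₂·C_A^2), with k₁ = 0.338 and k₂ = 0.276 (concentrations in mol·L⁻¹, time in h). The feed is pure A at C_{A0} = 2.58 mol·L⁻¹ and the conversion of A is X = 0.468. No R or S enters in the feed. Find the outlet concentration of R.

Exit C_A = C_{A0}(1−X) = 2.58×0.532 = 1.373 mol·L⁻¹.
In a CSTR the entire volume is at exit conditions, so r_R = 0.338×1.373 = 0.4639 and r_S = 0.276×1.373^2 = 0.5200.
Fraction of consumed A going to R: r_R/(r_R+r_S) = 0.4715.
C_R = 0.4715·C_{A0}·X = 0.4715×2.58×0.468 = 0.569 mol·L⁻¹.

0.569 mol·L⁻¹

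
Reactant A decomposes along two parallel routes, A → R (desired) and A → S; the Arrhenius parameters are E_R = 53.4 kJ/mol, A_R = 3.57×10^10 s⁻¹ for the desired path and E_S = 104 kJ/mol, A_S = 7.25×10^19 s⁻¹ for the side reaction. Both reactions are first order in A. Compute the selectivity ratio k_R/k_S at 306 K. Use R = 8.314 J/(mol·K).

Since both paths have the same order in A, the concentration cancels and S_{R/S} = k_R/k_S = (A_R/A_S)·exp[(E_S−E_R)/(RT)].
(E_S−E_R)/(RT) = (104−53.4)×10³/(8.314×306) = 50600/2544 = 19.89.
k_R/k_S = (3.57×10^10/7.25×10^19)·exp(19.89) = 4.924×10^-10 × 4.343×10^8 = 0.214.

0.214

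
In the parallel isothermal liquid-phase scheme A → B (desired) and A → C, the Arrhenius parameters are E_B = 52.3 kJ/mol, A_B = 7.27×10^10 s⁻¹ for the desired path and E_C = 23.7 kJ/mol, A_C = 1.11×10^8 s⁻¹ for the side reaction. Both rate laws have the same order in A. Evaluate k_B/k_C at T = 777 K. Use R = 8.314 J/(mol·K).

With equal orders, S_{B/C} = k_B/k_C = (A_B/A_C)·exp[(E_C−E_B)/(RT)].
(E_C−E_B)/(RT) = (23.7−52.3)×10³/(8.314×777) = -28600/6460 = -4.427.
k_B/k_C = (7.27×10^10/1.11×10^8)·exp(-4.427) = 655.0 × 0.01195 = 7.82.
Since E_B > E_C, raising the temperature improves selectivity toward B.

7.82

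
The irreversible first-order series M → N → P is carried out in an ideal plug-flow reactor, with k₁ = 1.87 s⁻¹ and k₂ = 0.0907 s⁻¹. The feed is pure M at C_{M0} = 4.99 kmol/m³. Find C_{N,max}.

Evaluating C_N at τ_opt = ln(k₂/k₁)/(k₂−k₁) gives C_{N,max}/C_{M0} = (k₁/k₂)^[k₂/(k₂−k₁)].
= (1.87/0.0907)^(0.0907/(0.0907−1.87)) = (20.62)^(-0.05098) = 0.8571.
C_{N,max} = 0.8571×4.99 = 4.28 kmol/m³.

4.28 kmol/m³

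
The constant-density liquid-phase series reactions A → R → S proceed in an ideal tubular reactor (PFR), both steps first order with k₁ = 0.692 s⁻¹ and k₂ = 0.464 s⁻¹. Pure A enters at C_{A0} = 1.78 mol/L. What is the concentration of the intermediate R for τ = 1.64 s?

0.787 mol/L

Solving the coupled first-order balances gives C_R(τ) = [k₁/(k₂−k₁)]·C_{A0}·(e^(−k₁τ) − e^(−k₂τ)).
e^(−k₁τ) = e^(−0.692×1.64) = e^(−1.135) = 0.3215; e^(−k₂τ) = e^(−0.7610) = 0.4672.
C_R = 0.692×1.78/(0.464−0.692) × (0.3215−0.4672) = (-5.402)×(-0.1458) = 0.7874 mol/L.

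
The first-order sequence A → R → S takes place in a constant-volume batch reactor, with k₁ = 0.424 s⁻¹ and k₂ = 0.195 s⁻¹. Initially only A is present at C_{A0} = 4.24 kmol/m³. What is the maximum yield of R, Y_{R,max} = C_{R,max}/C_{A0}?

At the optimum, C_{R,max}/C_{A0} = (k₁/k₂)^[k₂/(k₂−k₁)].
= (0.424/0.195)^(0.195/(0.195−0.424)) = (2.174)^(-0.8515) = 0.5161.

0.516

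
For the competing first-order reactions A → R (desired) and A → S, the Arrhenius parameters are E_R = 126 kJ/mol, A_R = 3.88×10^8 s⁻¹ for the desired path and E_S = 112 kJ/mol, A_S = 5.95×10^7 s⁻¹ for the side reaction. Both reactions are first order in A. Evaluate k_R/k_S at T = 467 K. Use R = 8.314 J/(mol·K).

With equal orders, S_{R/S} = k_R/k_S = (A_R/A_S)·exp[(E_S−E_R)/(RT)].
(E_S−E_R)/(RT) = (112−126)×10³/(8.314×467) = -14000/3883 = -3.606.
k_R/k_S = (3.88×10^8/5.95×10^7)·exp(-3.606) = 6.521 × 0.02717 = 0.177.

0.177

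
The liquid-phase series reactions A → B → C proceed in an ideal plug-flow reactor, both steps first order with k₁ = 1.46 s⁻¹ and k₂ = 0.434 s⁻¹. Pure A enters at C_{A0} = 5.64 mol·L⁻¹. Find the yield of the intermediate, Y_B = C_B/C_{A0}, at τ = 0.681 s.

The intermediate concentration in a first-order A→B→C sequence is C_B = k₁C_{A0}(e^(−k₁τ) − e^(−k₂τ))/(k₂−k₁).
e^(−k₁τ) = e^(−1.46×0.681) = e^(−0.9943) = 0.3700; e^(−k₂τ) = e^(−0.2956) = 0.7441.
C_B = 1.46×5.64/(0.434−1.46) × (0.3700−0.7441) = (-8.026)×(-0.3741) = 3.003 mol·L⁻¹.
Y_B = C_B/C_{A0} = 3.003/5.64 = 0.532.

0.532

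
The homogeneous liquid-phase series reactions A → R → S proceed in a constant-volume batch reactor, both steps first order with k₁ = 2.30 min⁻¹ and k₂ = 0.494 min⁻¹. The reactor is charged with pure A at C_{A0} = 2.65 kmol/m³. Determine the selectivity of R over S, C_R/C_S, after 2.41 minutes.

0.623

The intermediate concentration in a first-order A→B→C sequence is C_R = k₁C_{A0}(e^(−k₁t) − e^(−k₂t))/(k₂−k₁).
e^(−k₁t) = e^(−2.30×2.41) = e^(−5.543) = 0.003915; e^(−k₂t) = e^(−1.191) = 0.3041.
C_R = 2.30×2.65/(0.494−2.30) × (0.003915−0.3041) = (-3.375)×(-0.3001) = 1.013 kmol/m³.
C_A = C_{A0}e^(−k₁t) = 0.01037 kmol/m³, so C_S = C_{A0}−C_A−C_R = 1.627 kmol/m³; C_R/C_S = 0.623.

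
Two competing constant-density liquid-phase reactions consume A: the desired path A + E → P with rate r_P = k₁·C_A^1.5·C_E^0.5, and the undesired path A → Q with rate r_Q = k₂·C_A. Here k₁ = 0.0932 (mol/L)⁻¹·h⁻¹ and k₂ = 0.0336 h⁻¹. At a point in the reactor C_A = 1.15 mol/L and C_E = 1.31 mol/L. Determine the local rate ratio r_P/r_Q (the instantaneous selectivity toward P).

S_{P/Q} = r_P/r_Q = (k₁·C_A^1.5·C_E^0.5)/(k₂·C_A) = (k₁/k₂)·C_A^0.5·C_E^0.5.
= (0.0932×1.150^1.5×1.310^0.5) / (0.0336×1.150) = 0.1316/0.03864 = 3.40.
Since the desired path is higher order in A, keeping C_A high (PFR or concentrated feed) favours P.

3.40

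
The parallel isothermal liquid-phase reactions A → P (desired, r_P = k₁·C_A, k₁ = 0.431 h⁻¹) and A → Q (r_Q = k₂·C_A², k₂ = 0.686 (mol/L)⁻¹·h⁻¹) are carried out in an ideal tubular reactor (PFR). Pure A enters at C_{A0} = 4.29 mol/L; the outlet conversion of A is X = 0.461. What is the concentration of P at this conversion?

0.323 mol/L

C_A = C_{A0}(1−X) = 2.312 mol/L.
Along a PFR/batch, dC_P/dC_A = −r_P/(r_P+r_Q) = −k₁/(k₁+k₂·C_A).
Integrating from C_{A0} to C_A: C_P = (0.431/0.686)·ln[(0.431+0.686·4.29)/(0.431+0.686·2.31)] = 0.6283·ln(3.374/2.017) = 0.3232 mol/L.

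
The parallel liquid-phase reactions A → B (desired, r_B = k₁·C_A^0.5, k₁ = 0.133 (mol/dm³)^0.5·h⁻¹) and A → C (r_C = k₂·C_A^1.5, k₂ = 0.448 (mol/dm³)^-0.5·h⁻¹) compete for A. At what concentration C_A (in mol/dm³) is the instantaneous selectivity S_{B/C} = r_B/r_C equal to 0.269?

1.10 mol/dm³

S_{B/C} = (k₁/k₂)·C_A⁻¹ ⇒ C_A = (S·k₂/k₁)^(-1).
= (0.269×0.448/0.133)^(-1) = (0.9061)^(-1) = 1.10 mol/dm³.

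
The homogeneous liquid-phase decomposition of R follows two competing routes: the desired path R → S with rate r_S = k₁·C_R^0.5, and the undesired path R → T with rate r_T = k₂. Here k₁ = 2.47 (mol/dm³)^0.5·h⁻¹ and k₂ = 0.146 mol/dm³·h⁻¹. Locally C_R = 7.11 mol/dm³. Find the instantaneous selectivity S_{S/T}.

45.1

S_{S/T} = r_S/r_T = (k₁·C_R^0.5)/(k₂) = (k₁/k₂)·C_R^0.5.
= (2.47×7.110^0.5) / (0.146) = 6.586/0.1460 = 45.1.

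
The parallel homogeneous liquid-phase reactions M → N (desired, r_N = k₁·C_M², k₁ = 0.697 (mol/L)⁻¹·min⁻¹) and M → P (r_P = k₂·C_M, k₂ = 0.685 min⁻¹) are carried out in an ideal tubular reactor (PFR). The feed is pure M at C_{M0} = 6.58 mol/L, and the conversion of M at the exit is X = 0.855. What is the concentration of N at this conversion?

C_M = C_{M0}(1−X) = 0.9541 mol/L.
Along a PFR/batch, dC_P/dC_M = −r_P/(r_N+r_P) = −k₂/(k₂+k₁·C_M).
Integrating from C_{M0} to C_M: C_P = (0.685/0.697)·ln[(0.685+0.697·6.58)/(0.685+0.697·0.954)] = 0.9828·ln(5.271/1.350) = 1.339 mol/L.
Then C_N = (C_{M0}−C_M) − C_P = 5.626 − 1.339 = 4.287 mol/L.

4.29 mol/L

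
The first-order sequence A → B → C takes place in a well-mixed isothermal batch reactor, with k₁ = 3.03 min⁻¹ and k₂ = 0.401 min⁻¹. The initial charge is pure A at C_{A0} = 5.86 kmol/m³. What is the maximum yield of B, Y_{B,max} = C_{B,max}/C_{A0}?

At the optimum, C_{B,max}/C_{A0} = (k₁/k₂)^[k₂/(k₂−k₁)].
= (3.03/0.401)^(0.401/(0.401−3.03)) = (7.556)^(-0.1525) = 0.7346.

0.735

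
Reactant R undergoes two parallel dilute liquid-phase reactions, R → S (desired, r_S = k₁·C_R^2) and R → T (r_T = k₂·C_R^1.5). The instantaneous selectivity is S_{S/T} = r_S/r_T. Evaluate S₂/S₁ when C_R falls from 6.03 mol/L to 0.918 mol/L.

S_{S/T} = (k₁/k₂)·C_R^0.5, so S₂/S₁ = (C_{R,2}/C_{R,1})^0.5.
= (0.918/6.03)^0.5 = (0.1522)^0.5 = 0.390.

0.390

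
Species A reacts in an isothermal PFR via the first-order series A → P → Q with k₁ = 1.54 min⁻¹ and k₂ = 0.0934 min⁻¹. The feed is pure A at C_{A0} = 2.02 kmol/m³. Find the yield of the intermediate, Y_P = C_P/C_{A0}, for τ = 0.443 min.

0.483

For first-order series with pure A initially, C_P(τ) = k₁C_{A0}/(k₂−k₁)·(e^(−k₁τ) − e^(−k₂τ)).
e^(−k₁τ) = e^(−1.54×0.443) = e^(−0.6822) = 0.5055; e^(−k₂τ) = e^(−0.04138) = 0.9595.
C_P = 1.54×2.02/(0.0934−1.54) × (0.5055−0.9595) = (-2.150)×(-0.4540) = 0.9762 kmol/m³.
Y_P = C_P/C_{A0} = 0.9762/2.02 = 0.483.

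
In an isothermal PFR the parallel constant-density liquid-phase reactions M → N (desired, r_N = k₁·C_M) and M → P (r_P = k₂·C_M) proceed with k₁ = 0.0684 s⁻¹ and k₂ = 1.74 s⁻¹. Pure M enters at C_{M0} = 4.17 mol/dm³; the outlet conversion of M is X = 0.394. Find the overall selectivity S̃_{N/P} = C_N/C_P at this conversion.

C_M = C_{M0}(1−X) = 2.527 mol/dm³.
Both paths are first order in M, so the instantaneous fraction to N is constant: dC_N/d(−C_M) = k₁/(k₁+k₂) = 0.03782.
C_N = 0.03782·(C_{M0}−C_M) = 0.03782×1.643 = 0.0621 mol/dm³.
C_P = (C_{M0}−C_M)−C_N = 1.581 mol/dm³; S̃_{N/P} = 0.06214/1.581 = 0.0393.

0.0393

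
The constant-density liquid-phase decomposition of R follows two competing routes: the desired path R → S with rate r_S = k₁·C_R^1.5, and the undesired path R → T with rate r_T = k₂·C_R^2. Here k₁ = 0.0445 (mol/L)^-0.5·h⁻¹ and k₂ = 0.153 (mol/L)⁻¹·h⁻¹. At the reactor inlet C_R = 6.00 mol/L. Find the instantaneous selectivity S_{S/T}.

S_{S/T} = r_S/r_T = (k₁·C_R^1.5)/(k₂·C_R^2) = (k₁/k₂)·C_R^-0.5.
= (0.0445×6.000^1.5) / (0.153×6.000^2) = 0.6540/5.508 = 0.119.
The undesired path is higher order in R, so low C_R (CSTR or dilute feed) favours S.

0.119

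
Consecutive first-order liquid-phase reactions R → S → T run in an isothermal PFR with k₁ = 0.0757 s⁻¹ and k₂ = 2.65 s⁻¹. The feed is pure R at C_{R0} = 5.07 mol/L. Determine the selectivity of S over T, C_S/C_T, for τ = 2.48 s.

0.166

For first-order series with pure R initially, C_S(τ) = k₁C_{R0}/(k₂−k₁)·(e^(−k₁τ) − e^(−k₂τ)).
e^(−k₁τ) = e^(−0.0757×2.48) = e^(−0.1877) = 0.8288; e^(−k₂τ) = e^(−6.572) = 0.001399.
C_S = 0.0757×5.07/(2.65−0.0757) × (0.8288−0.001399) = 0.1491×0.8274 = 0.1234 mol/L.
C_R = C_{R0}e^(−k₁τ) = 4.202 mol/L, so C_T = C_{R0}−C_R−C_S = 0.7445 mol/L; C_S/C_T = 0.166.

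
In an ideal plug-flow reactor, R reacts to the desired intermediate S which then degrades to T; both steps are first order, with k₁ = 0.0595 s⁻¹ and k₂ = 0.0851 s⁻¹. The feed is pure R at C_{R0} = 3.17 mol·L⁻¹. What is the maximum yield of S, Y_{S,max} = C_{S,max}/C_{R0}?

0.304

At the optimum, C_{S,max}/C_{R0} = (k₁/k₂)^[k₂/(k₂−k₁)].
= (0.0595/0.0851)^(0.0851/(0.0851−0.0595)) = (0.6992)^(3.324) = 0.3044.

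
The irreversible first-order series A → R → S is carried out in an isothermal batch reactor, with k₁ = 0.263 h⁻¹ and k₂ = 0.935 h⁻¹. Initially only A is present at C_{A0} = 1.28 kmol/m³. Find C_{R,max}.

0.219 kmol/m³

Evaluating C_R at t_opt = ln(k₂/k₁)/(k₂−k₁) gives C_{R,max}/C_{A0} = (k₁/k₂)^[k₂/(k₂−k₁)].
= (0.263/0.935)^(0.935/(0.935−0.263)) = (0.2813)^(1.391) = 0.1712.
C_{R,max} = 0.1712×1.28 = 0.219 kmol/m³.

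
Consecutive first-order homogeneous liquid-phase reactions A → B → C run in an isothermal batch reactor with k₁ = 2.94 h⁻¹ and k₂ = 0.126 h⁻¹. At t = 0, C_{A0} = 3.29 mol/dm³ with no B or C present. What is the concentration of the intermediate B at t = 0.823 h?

The intermediate concentration in a first-order A→B→C sequence is C_B = k₁C_{A0}(e^(−k₁t) − e^(−k₂t))/(k₂−k₁).
e^(−k₁t) = e^(−2.94×0.823) = e^(−2.420) = 0.08896; e^(−k₂t) = e^(−0.1037) = 0.9015.
C_B = 2.94×3.29/(0.126−2.94) × (0.08896−0.9015) = (-3.437)×(-0.8125) = 2.793 mol/dm³.

2.79 mol/dm³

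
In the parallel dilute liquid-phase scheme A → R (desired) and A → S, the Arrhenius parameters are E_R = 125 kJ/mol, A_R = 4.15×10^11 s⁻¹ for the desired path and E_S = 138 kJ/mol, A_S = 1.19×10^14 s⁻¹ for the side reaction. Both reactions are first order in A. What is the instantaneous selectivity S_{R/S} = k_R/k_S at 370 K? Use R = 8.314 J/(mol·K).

0.239

With equal orders, S_{R/S} = k_R/k_S = (A_R/A_S)·exp[(E_S−E_R)/(RT)].
(E_S−E_R)/(RT) = (138−125)×10³/(8.314×370) = 13000/3076 = 4.226.
k_R/k_S = (4.15×10^11/1.19×10^14)·exp(4.226) = 0.003487 × 68.44 = 0.239.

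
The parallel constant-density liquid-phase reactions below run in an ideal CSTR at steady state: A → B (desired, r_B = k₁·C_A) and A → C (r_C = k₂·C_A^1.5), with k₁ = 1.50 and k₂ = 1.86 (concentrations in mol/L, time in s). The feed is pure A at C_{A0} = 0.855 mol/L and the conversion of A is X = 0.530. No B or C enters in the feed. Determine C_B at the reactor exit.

Exit C_A = C_{A0}(1−X) = 0.855×0.470 = 0.4018 mol/L.
A CSTR operates uniformly at the exit composition, giving r_B = 0.6028 and r_C = 0.4738 (each k·C_A^n at C_A = 0.4018).
Fraction of consumed A going to B: r_B/(r_B+r_C) = 0.5599.
C_B = 0.5599·C_{A0}·X = 0.5599×0.855×0.530 = 0.254 mol/L.

0.254 mol/L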